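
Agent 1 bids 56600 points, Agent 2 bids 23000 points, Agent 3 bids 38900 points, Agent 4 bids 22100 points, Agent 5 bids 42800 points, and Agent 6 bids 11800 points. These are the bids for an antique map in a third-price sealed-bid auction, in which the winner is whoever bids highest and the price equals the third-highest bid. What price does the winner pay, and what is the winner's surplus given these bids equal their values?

Ordered from highest: Agent 1 56600 points > Agent 5 42800 points > Agent 3 38900 points > Agent 2 23000 points > Agent 4 22100 points > Agent 6 11800 points.
Agent 1 is the highest bidder, so Agent 1 wins.
Under the third-price rule, the price is the third-highest bid: 38900 points.
Surplus = 56600 points − 38900 points = 17700 points.

The winner pays 38900 points for a surplus of 17700 points.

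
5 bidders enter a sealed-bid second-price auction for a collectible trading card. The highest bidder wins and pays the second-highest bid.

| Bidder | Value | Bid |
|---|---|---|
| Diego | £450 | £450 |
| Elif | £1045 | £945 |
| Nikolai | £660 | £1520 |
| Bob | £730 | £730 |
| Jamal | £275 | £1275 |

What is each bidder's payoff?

Ordered from highest: Nikolai £1520; Jamal £1275; Elif £945; Bob £730; Diego £450.
Nikolai has the top bid and wins; the price is the second-highest bid, £1275.
Nikolai's payoff = £660 − £1275 = -£615. All other bidders lose, so their payoff is 0.

Diego £0, Elif £0, Nikolai -£615, Bob £0, Jamal £0.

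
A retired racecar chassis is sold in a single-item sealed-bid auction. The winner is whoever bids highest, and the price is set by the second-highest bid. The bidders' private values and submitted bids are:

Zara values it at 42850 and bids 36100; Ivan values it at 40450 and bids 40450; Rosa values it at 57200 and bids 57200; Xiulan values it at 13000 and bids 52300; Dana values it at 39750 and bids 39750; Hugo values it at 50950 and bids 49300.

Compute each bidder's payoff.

Ordered from highest: Rosa 57200, then Xiulan 52300, then Hugo 49300, then Ivan 40450, then Dana 39750, then Zara 36100.
Rosa has the top bid and wins; the price is the second-highest bid, 52300.
Rosa's payoff = 57200 − 52300 = 4900. All other bidders lose, so their payoff is 0.

Zara 0, Ivan 0, Rosa 4900, Xiulan 0, Dana 0, Hugo 0.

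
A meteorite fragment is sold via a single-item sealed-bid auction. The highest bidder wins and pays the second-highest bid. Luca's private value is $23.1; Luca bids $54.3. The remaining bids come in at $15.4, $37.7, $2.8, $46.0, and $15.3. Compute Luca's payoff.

Highest competing bid: $46.0.
Luca's bid $54.3 is the highest overall, so Luca wins and pays the second-highest bid, $46.0.
Payoff = value − price = $23.1 − $46.0 = -$22.9.

-$22.9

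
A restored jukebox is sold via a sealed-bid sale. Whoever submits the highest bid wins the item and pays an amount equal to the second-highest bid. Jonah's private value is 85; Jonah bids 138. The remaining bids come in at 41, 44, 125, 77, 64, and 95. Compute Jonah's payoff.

Highest competing bid: 125.
Jonah's bid 138 is the highest overall, so Jonah wins and pays the second-highest bid, 125.
Payoff = value − price = 85 − 125 = -40.
Overbidding won the item at a price above value — truthful bidding would have avoided this loss.

Jonah's payoff: -40.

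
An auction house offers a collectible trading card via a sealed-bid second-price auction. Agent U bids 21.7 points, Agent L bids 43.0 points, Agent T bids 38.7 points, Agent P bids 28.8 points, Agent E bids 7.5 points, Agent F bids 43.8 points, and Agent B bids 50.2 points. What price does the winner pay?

43.8 points

Bids in descending order: Agent B 50.2 points, then Agent F 43.8 points, then Agent L 43.0 points, then Agent T 38.7 points, then Agent P 28.8 points, then Agent U 21.7 points, then Agent E 7.5 points.
Agent B has the highest bid, so Agent B wins.
The second-highest bid is 43.8 points, so that is what Agent B pays.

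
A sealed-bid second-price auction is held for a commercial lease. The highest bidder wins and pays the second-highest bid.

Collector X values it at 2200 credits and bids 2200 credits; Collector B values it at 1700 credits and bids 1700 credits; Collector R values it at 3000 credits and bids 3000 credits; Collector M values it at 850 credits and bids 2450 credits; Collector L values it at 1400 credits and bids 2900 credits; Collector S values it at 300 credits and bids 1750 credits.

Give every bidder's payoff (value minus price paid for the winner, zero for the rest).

Sorted high to low: Collector R 3000 credits, then Collector L 2900 credits, then Collector M 2450 credits, then Collector X 2200 credits, then Collector S 1750 credits, then Collector B 1700 credits.
Collector R has the top bid and wins; the price is the second-highest bid, 2900 credits.
Collector R's payoff = 3000 credits − 2900 credits = 100 credits. All other bidders lose, so their payoff is 0.

Collector X 0 credits, Collector B 0 credits, Collector R 100 credits, Collector M 0 credits, Collector L 0 credits, Collector S 0 credits.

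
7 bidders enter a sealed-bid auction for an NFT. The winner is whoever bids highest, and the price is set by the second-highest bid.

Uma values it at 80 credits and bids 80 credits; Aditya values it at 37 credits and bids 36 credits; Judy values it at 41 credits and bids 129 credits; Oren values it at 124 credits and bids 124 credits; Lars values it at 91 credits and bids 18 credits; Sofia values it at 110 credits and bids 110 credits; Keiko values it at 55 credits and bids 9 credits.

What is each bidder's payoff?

Bids in descending order: Judy 129 credits, then Oren 124 credits, then Sofia 110 credits, then Uma 80 credits, then Aditya 36 credits, then Lars 18 credits, then Keiko 9 credits.
Judy has the top bid and wins; the price is the second-highest bid, 124 credits.
Judy's payoff = 41 credits − 124 credits = -83 credits. All other bidders lose, so their payoff is 0.

Uma 0 credits, Aditya 0 credits, Judy -83 credits, Oren 0 credits, Lars 0 credits, Sofia 0 credits, Keiko 0 credits.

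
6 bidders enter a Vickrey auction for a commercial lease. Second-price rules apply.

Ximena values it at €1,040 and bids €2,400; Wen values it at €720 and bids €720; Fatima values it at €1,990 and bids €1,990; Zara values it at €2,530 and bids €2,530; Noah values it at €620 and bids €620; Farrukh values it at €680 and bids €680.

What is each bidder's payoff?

Ximena €0, Wen €0, Fatima €0, Zara €130, Noah €0, Farrukh €0.

Ranking the bids: Zara €2,530; Ximena €2,400; Fatima €1,990; Wen €720; Farrukh €680; Noah €620.
Zara has the top bid and wins; the price is the second-highest bid, €2,400.
Zara's payoff = €2,530 − €2,400 = €130. All other bidders lose, so their payoff is 0.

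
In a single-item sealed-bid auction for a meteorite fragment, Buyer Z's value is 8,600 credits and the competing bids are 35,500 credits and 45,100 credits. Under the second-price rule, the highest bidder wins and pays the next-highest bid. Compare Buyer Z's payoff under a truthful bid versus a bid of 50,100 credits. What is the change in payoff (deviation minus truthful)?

The highest competing bid is 45,100 credits.
Bidding truthfully at 8,600 credits: the top bid is 45,100 credits (a rival), so Buyer Z loses. Payoff = 0 credits.
Bidding 50,100 credits: Buyer Z has the top bid, wins, and pays the second-highest bid 45,100 credits. Payoff = 8,600 credits − 45,100 credits = -36,500 credits.
Change = -36,500 credits − 0 credits = -36,500 credits.
This is the dominant-strategy logic: truthful bidding weakly beats any alternative.

Payoff change: -36,500 credits.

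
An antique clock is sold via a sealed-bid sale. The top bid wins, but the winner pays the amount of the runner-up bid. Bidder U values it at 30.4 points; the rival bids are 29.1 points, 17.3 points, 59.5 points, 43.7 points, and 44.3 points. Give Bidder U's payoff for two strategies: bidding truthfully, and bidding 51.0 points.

(a) 0.0 points  (b) 0.0 points

The highest competing bid is 59.5 points.
Bidding truthfully at 30.4 points: the top bid is 59.5 points (a rival), so Bidder U loses. Payoff = 0.0 points.
Bidding 51.0 points: the top bid is 59.5 points (a rival), so Bidder U loses. Payoff = 0.0 points.
The bid only affects whether you win, not the price — here both bids land on the same side of the top rival bid, so the deviation is payoff-neutral.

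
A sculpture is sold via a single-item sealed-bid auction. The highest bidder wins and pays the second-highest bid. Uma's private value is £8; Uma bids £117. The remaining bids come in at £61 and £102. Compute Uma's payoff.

Highest competing bid: £102.
Uma's bid £117 is the highest overall, so Uma wins and pays the second-highest bid, £102.
Payoff = value − price = £8 − £102 = -£94.
Overbidding won the item at a price above value — truthful bidding would have avoided this loss.

Uma's payoff: -£94.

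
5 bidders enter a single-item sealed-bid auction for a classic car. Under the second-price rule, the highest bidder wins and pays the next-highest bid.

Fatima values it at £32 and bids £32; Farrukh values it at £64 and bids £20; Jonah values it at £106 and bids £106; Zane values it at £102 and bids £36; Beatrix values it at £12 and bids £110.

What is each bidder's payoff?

Ranking the bids: Beatrix £110 > Jonah £106 > Zane £36 > Fatima £32 > Farrukh £20.
Beatrix has the top bid and wins; the price is the second-highest bid, £106.
Beatrix's payoff = £12 − £106 = -£94. All other bidders lose, so their payoff is 0.

Fatima £0, Farrukh £0, Jonah £0, Zane £0, Beatrix -£94.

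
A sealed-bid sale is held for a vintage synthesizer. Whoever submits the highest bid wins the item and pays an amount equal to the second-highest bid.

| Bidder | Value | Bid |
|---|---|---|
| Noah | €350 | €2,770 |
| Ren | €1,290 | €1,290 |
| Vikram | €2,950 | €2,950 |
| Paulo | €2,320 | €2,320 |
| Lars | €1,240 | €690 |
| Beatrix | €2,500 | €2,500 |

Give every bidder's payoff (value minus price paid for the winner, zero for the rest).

Sorted high to low: Vikram €2,950, then Noah €2,770, then Beatrix €2,500, then Paulo €2,320, then Ren €1,290, then Lars €690.
Vikram has the top bid and wins; the price is the second-highest bid, €2,770.
Vikram's payoff = €2,950 − €2,770 = €180. All other bidders lose, so their payoff is 0.

Payoffs: Noah €0, Ren €0, Vikram €180, Paulo €0, Lars €0, Beatrix €0.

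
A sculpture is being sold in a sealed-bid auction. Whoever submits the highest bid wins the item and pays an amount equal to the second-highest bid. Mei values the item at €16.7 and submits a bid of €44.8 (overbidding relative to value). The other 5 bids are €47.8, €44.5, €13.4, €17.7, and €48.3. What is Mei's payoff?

€0.0

Highest competing bid: €48.3.
Mei's bid €44.8 is not the highest, so Mei loses, pays nothing, and earns zero payoff.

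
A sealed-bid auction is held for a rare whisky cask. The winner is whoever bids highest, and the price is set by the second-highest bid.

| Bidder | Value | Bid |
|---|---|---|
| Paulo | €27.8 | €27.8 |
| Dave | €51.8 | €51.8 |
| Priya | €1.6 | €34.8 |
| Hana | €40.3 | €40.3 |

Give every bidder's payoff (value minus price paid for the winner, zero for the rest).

Ordered from highest: Dave €51.8, then Hana €40.3, then Priya €34.8, then Paulo €27.8.
Dave has the top bid and wins; the price is the second-highest bid, €40.3.
Dave's payoff = €51.8 − €40.3 = €11.5. All other bidders lose, so their payoff is 0.

Payoffs: Paulo €0.0, Dave €11.5, Priya €0.0, Hana €0.0.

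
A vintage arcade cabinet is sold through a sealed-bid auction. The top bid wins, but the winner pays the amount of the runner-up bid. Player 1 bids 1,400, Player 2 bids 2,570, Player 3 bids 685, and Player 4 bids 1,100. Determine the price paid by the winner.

Bids in descending order: Player 2 2,570, then Player 1 1,400, then Player 4 1,100, then Player 3 685.
Player 2 has the highest bid, so Player 2 wins.
The second-highest bid is 1,400, so that is what Player 2 pays.

Price paid: 1,400.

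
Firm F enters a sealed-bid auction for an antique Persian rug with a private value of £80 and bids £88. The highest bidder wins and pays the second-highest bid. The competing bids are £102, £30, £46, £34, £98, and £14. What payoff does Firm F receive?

£0

Highest competing bid: £102.
Firm F's bid £88 is not the highest, so Firm F loses, pays nothing, and earns zero payoff.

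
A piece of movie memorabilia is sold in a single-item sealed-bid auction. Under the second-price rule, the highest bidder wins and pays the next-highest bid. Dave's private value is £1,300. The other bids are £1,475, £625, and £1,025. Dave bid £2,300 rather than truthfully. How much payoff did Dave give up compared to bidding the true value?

The highest competing bid is £1,475.
Bidding truthfully at £1,300: the top bid is £1,475 (a rival), so Dave loses. Payoff = £0.
Bidding £2,300: Dave has the top bid, wins, and pays the second-highest bid £1,475. Payoff = £1,300 − £1,475 = -£175.
Regret = truthful payoff − actual payoff = £0 − -£175 = £175.

Payoff forgone: £175.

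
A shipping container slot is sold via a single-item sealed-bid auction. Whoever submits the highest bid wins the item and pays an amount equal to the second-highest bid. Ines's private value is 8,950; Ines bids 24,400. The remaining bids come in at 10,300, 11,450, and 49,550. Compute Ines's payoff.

Highest competing bid: 49,550.
Ines's bid 24,400 is not the highest, so Ines loses, pays nothing, and earns zero payoff.

Payoff = 0.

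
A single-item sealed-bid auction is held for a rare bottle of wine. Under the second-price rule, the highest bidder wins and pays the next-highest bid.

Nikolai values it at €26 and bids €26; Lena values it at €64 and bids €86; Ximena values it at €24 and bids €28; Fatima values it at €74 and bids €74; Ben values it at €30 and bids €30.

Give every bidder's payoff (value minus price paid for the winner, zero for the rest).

Payoffs: Nikolai €0, Lena -€10, Ximena €0, Fatima €0, Ben €0.

Ordered from highest: Lena €86, then Fatima €74, then Ben €30, then Ximena €28, then Nikolai €26.
Lena has the top bid and wins; the price is the second-highest bid, €74.
Lena's payoff = €64 − €74 = -€10. All other bidders lose, so their payoff is 0.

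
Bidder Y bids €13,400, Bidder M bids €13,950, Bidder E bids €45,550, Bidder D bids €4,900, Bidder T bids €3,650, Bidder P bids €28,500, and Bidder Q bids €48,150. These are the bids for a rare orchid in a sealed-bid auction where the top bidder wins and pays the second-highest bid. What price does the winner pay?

Price paid: €45,550.

Ordered from highest: Bidder Q €48,150 > Bidder E €45,550 > Bidder P €28,500 > Bidder M €13,950 > Bidder Y €13,400 > Bidder D €4,900 > Bidder T €3,650.
Bidder Q is the highest bidder, so Bidder Q wins.
Under the second-price rule, the price is the second-highest bid: €45,550.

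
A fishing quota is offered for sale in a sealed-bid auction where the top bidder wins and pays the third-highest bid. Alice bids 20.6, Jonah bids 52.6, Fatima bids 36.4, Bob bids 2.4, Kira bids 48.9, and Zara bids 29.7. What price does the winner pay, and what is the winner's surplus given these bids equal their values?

Ranking the bids: Jonah 52.6; Kira 48.9; Fatima 36.4; Zara 29.7; Alice 20.6; Bob 2.4.
Jonah is the highest bidder, so Jonah wins.
Under the third-price rule, the price is the third-highest bid: 36.4.
Surplus = 52.6 − 36.4 = 16.2.

The winner pays 36.4 for a surplus of 16.2.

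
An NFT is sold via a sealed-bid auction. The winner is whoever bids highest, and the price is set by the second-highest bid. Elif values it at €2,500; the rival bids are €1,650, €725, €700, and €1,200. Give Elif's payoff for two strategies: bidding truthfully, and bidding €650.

Truthful: €850; alternative: €0.

The highest competing bid is €1,650.
Bidding truthfully at €2,500: Elif has the top bid, wins, and pays the second-highest bid €1,650. Payoff = €2,500 − €1,650 = €850.
Bidding €650: the top bid is €1,650 (a rival), so Elif loses. Payoff = €0.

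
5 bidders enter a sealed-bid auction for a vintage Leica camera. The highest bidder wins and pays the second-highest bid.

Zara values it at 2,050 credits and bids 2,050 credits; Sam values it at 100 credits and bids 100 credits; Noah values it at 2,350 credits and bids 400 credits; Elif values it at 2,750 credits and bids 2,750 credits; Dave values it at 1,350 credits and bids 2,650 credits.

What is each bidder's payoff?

Ranking the bids: Elif 2,750 credits; Dave 2,650 credits; Zara 2,050 credits; Noah 400 credits; Sam 100 credits.
Elif has the top bid and wins; the price is the second-highest bid, 2,650 credits.
Elif's payoff = 2,750 credits − 2,650 credits = 100 credits. All other bidders lose, so their payoff is 0.

Zara 0 credits, Sam 0 credits, Noah 0 credits, Elif 100 credits, Dave 0 credits.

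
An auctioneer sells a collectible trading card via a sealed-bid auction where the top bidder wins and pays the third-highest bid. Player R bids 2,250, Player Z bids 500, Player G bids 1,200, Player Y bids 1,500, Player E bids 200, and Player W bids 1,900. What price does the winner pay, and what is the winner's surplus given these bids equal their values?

Ordered from highest: Player R 2,250; Player W 1,900; Player Y 1,500; Player G 1,200; Player Z 500; Player E 200.
Player R is the highest bidder, so Player R wins.
Under the third-price rule, the price is the third-highest bid: 1,500.
Surplus = 2,250 − 1,500 = 750.

Price 1,500; surplus 750.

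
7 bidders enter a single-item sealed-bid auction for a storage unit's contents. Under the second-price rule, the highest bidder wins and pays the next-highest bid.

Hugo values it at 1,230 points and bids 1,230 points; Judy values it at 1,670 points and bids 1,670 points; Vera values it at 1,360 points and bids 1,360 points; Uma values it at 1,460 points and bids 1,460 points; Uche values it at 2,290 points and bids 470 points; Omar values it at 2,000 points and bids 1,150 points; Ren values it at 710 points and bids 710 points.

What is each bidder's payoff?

Ordered from highest: Judy 1,670 points, then Uma 1,460 points, then Vera 1,360 points, then Hugo 1,230 points, then Omar 1,150 points, then Ren 710 points, then Uche 470 points.
Judy has the top bid and wins; the price is the second-highest bid, 1,460 points.
Judy's payoff = 1,670 points − 1,460 points = 210 points. All other bidders lose, so their payoff is 0.

Hugo 0 points, Judy 210 points, Vera 0 points, Uma 0 points, Uche 0 points, Omar 0 points, Ren 0 points.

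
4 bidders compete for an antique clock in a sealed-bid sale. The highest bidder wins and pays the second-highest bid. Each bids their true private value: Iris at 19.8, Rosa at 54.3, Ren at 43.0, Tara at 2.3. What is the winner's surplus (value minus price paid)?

Surplus = 11.3.

Bids in descending order: Rosa 54.3; Ren 43.0; Iris 19.8; Tara 2.3.
Rosa wins with the top bid and pays the second-highest, 43.0.
Surplus = 54.3 − 43.0 = 11.3.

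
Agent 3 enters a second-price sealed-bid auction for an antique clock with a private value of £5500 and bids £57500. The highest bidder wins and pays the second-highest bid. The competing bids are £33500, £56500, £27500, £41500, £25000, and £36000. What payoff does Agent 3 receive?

The bidder's payoff: -£51000.

Highest competing bid: £56500.
Agent 3's bid £57500 is the highest overall, so Agent 3 wins and pays the second-highest bid, £56500.
Payoff = value − price = £5500 − £56500 = -£51000.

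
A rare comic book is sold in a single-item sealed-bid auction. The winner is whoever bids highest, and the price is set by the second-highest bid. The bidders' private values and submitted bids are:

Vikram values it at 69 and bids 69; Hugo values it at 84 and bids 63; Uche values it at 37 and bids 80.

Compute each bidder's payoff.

Vikram 0, Hugo 0, Uche -32.

Bids in descending order: Uche 80 > Vikram 69 > Hugo 63.
Uche has the top bid and wins; the price is the second-highest bid, 69.
Uche's payoff = 37 − 69 = -32. All other bidders lose, so their payoff is 0.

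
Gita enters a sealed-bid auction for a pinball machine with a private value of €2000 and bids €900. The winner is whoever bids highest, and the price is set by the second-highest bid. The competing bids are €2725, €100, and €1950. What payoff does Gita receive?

Highest competing bid: €2725.
Gita's bid €900 is not the highest, so Gita loses, pays nothing, and earns zero payoff.

€0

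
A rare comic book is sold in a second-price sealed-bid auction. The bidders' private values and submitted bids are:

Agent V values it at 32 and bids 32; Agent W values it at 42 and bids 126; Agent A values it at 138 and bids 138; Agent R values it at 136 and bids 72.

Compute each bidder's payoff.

Payoffs: Agent V 0, Agent W 0, Agent A 12, Agent R 0.

Ordered from highest: Agent A 138 > Agent W 126 > Agent R 72 > Agent V 32.
Agent A has the top bid and wins; the price is the second-highest bid, 126.
Agent A's payoff = 138 − 126 = 12. All other bidders lose, so their payoff is 0.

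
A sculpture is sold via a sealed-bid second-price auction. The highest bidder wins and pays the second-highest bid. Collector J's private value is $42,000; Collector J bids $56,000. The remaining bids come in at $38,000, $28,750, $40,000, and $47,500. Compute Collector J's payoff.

Highest competing bid: $47,500.
Collector J's bid $56,000 is the highest overall, so Collector J wins and pays the second-highest bid, $47,500.
Payoff = value − price = $42,000 − $47,500 = -$5,500.
Overbidding won the item at a price above value — truthful bidding would have avoided this loss.

-$5,500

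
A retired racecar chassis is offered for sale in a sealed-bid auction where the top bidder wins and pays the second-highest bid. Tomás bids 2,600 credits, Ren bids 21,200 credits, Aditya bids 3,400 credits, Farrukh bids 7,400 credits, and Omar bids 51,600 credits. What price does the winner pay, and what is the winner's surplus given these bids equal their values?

Ordered from highest: Omar 51,600 credits > Ren 21,200 credits > Farrukh 7,400 credits > Aditya 3,400 credits > Tomás 2,600 credits.
Omar is the highest bidder, so Omar wins.
Under the second-price rule, the price is the second-highest bid: 21,200 credits.
Surplus = 51,600 credits − 21,200 credits = 30,400 credits.

Price 21,200 credits; surplus 30,400 credits.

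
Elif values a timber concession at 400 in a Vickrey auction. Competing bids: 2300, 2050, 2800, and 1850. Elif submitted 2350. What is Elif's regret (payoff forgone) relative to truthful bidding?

The highest competing bid is 2800.
Bidding truthfully at 400: the top bid is 2800 (a rival), so Elif loses. Payoff = 0.
Bidding 2350: the top bid is 2800 (a rival), so Elif loses. Payoff = 0.
Regret = truthful payoff − actual payoff = 0 − 0 = 0.

Regret: 0.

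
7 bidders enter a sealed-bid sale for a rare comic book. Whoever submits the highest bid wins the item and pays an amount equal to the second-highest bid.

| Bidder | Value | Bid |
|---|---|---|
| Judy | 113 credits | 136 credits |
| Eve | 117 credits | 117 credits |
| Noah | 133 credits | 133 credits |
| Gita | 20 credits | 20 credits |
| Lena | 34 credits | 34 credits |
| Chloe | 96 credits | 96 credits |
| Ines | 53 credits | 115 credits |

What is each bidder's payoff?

Judy -20 credits, Eve 0 credits, Noah 0 credits, Gita 0 credits, Lena 0 credits, Chloe 0 credits, Ines 0 credits.

Ordered from highest: Judy 136 credits > Noah 133 credits > Eve 117 credits > Ines 115 credits > Chloe 96 credits > Lena 34 credits > Gita 20 credits.
Judy has the top bid and wins; the price is the second-highest bid, 133 credits.
Judy's payoff = 113 credits − 133 credits = -20 credits. All other bidders lose, so their payoff is 0.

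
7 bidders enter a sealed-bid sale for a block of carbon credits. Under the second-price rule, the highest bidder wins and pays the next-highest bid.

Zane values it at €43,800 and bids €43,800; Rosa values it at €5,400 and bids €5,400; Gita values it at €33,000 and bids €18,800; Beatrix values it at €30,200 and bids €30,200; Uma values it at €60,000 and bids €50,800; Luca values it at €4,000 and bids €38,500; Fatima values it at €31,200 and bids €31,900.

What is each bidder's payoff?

Payoffs: Zane €0, Rosa €0, Gita €0, Beatrix €0, Uma €16,200, Luca €0, Fatima €0.

Bids in descending order: Uma €50,800 > Zane €43,800 > Luca €38,500 > Fatima €31,900 > Beatrix €30,200 > Gita €18,800 > Rosa €5,400.
Uma has the top bid and wins; the price is the second-highest bid, €43,800.
Uma's payoff = €60,000 − €43,800 = €16,200. All other bidders lose, so their payoff is 0.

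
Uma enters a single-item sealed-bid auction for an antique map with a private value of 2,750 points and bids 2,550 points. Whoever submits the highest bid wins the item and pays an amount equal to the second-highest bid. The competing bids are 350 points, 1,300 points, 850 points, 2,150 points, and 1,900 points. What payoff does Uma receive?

600 points

Highest competing bid: 2,150 points.
Uma's bid 2,550 points is the highest overall, so Uma wins and pays the second-highest bid, 2,150 points.
Payoff = value − price = 2,750 points − 2,150 points = 600 points.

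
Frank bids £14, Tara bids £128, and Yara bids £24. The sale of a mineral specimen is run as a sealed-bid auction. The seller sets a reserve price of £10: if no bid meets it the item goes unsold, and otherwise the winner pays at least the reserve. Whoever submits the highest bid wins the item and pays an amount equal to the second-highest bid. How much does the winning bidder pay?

Price paid: £24.

Sorted high to low: Tara £128, then Yara £24, then Frank £14.
Tara has the highest bid, so Tara wins.
The second-highest bid is £24, which exceeds the reserve, so that sets the price.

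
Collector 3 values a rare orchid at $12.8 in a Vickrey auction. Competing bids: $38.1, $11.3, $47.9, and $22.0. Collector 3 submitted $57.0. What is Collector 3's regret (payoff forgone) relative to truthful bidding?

$35.1

The highest competing bid is $47.9.
Bidding truthfully at $12.8: the top bid is $47.9 (a rival), so Collector 3 loses. Payoff = $0.0.
Bidding $57.0: Collector 3 has the top bid, wins, and pays the second-highest bid $47.9. Payoff = $12.8 − $47.9 = -$35.1.
Regret = truthful payoff − actual payoff = $0.0 − -$35.1 = $35.1.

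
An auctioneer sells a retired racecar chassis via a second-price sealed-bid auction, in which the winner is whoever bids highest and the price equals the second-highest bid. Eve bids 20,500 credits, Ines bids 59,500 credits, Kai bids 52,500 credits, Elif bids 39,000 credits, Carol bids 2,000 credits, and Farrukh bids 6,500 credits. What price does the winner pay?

52,500 credits

Ordered from highest: Ines 59,500 credits; Kai 52,500 credits; Elif 39,000 credits; Eve 20,500 credits; Farrukh 6,500 credits; Carol 2,000 credits.
Ines is the highest bidder, so Ines wins.
Under the second-price rule, the price is the second-highest bid: 52,500 credits.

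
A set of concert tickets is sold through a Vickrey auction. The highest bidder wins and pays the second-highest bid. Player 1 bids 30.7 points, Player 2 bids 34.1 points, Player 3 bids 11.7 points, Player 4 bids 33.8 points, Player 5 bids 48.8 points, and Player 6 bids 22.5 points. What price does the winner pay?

Ranking the bids: Player 5 48.8 points, then Player 2 34.1 points, then Player 4 33.8 points, then Player 1 30.7 points, then Player 6 22.5 points, then Player 3 11.7 points.
Player 5 has the highest bid, so Player 5 wins.
The second-highest bid is 34.1 points, so that is what Player 5 pays.

Price paid: 34.1 points.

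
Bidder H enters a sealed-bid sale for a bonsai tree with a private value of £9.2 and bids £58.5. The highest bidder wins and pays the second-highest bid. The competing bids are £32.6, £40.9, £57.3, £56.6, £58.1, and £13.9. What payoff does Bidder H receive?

Highest competing bid: £58.1.
Bidder H's bid £58.5 is the highest overall, so Bidder H wins and pays the second-highest bid, £58.1.
Payoff = value − price = £9.2 − £58.1 = -£48.9.

-£48.9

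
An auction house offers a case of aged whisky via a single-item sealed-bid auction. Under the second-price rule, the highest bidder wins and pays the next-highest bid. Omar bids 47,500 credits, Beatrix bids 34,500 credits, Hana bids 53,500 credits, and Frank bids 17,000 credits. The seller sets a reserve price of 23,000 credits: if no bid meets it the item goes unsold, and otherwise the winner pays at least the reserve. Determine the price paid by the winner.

Bids in descending order: Hana 53,500 credits, then Omar 47,500 credits, then Beatrix 34,500 credits, then Frank 17,000 credits.
Hana has the highest bid, so Hana wins.
The second-highest bid is 47,500 credits, which exceeds the reserve, so that sets the price.

Price paid: 47,500 credits.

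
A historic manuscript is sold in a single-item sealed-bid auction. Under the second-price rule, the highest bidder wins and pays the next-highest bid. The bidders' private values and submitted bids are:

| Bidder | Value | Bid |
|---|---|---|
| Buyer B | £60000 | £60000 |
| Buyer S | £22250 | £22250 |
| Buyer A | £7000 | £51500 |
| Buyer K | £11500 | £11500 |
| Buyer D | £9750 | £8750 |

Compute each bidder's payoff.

Payoffs: Buyer B £8500, Buyer S £0, Buyer A £0, Buyer K £0, Buyer D £0.

Bids in descending order: Buyer B £60000, then Buyer A £51500, then Buyer S £22250, then Buyer K £11500, then Buyer D £8750.
Buyer B has the top bid and wins; the price is the second-highest bid, £51500.
Buyer B's payoff = £60000 − £51500 = £8500. All other bidders lose, so their payoff is 0.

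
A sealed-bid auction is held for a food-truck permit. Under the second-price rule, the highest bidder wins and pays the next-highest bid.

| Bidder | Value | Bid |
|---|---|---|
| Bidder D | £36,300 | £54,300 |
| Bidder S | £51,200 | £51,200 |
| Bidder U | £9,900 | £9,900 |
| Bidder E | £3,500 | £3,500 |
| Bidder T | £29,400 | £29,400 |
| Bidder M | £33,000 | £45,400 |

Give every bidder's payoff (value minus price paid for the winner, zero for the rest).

Payoffs: Bidder D -£14,900, Bidder S £0, Bidder U £0, Bidder E £0, Bidder T £0, Bidder M £0.

Ranking the bids: Bidder D £54,300, then Bidder S £51,200, then Bidder M £45,400, then Bidder T £29,400, then Bidder U £9,900, then Bidder E £3,500.
Bidder D has the top bid and wins; the price is the second-highest bid, £51,200.
Bidder D's payoff = £36,300 − £51,200 = -£14,900. All other bidders lose, so their payoff is 0.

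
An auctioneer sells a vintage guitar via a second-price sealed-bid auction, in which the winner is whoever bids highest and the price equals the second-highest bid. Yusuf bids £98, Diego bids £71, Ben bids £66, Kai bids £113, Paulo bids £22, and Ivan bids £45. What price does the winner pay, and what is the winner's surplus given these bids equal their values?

Ordered from highest: Kai £113; Yusuf £98; Diego £71; Ben £66; Ivan £45; Paulo £22.
Kai is the highest bidder, so Kai wins.
Under the second-price rule, the price is the second-highest bid: £98.
Surplus = £113 − £98 = £15.

The winner pays £98 for a surplus of £15.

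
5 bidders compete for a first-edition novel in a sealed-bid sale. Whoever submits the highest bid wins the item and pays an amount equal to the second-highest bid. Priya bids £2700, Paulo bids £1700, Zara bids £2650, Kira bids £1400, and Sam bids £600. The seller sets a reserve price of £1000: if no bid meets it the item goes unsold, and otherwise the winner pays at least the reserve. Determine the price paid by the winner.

Bids in descending order: Priya £2700, then Zara £2650, then Paulo £1700, then Kira £1400, then Sam £600.
Priya has the highest bid, so Priya wins.
The second-highest bid is £2650, which exceeds the reserve, so that sets the price.

The winner pays £2650.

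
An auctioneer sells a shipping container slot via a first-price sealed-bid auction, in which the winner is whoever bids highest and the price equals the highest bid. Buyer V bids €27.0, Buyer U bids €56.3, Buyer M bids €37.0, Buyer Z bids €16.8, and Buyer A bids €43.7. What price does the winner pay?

Price paid: €56.3.

Bids in descending order: Buyer U €56.3 > Buyer A €43.7 > Buyer M €37.0 > Buyer V €27.0 > Buyer Z €16.8.
Buyer U is the highest bidder, so Buyer U wins.
Under the first-price rule, the price is the highest bid: €56.3.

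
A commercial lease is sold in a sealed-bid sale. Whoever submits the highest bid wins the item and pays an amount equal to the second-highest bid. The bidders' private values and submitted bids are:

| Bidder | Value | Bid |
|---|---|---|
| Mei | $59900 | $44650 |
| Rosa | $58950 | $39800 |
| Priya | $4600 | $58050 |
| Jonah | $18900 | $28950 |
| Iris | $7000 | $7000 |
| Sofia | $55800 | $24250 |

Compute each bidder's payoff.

Bids in descending order: Priya $58050; Mei $44650; Rosa $39800; Jonah $28950; Sofia $24250; Iris $7000.
Priya has the top bid and wins; the price is the second-highest bid, $44650.
Priya's payoff = $4600 − $44650 = -$40050. All other bidders lose, so their payoff is 0.

Mei $0, Rosa $0, Priya -$40050, Jonah $0, Iris $0, Sofia $0.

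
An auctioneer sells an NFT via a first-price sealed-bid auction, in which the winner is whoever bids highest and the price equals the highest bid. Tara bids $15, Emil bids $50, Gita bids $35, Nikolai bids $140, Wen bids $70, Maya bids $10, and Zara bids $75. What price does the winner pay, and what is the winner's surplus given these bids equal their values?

Sorted high to low: Nikolai $140; Zara $75; Wen $70; Emil $50; Gita $35; Tara $15; Maya $10.
Nikolai is the highest bidder, so Nikolai wins.
Under the first-price rule, the price is the highest bid: $140.
Surplus = $140 − $140 = $0.

Price $140; surplus $0.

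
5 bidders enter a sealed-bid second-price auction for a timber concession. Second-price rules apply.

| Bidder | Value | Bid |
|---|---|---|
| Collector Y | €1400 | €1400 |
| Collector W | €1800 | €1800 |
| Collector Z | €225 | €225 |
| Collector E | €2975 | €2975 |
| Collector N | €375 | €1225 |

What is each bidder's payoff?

Bids in descending order: Collector E €2975, then Collector W €1800, then Collector Y €1400, then Collector N €1225, then Collector Z €225.
Collector E has the top bid and wins; the price is the second-highest bid, €1800.
Collector E's payoff = €2975 − €1800 = €1175. All other bidders lose, so their payoff is 0.

Payoffs: Collector Y €0, Collector W €0, Collector Z €0, Collector E €1175, Collector N €0.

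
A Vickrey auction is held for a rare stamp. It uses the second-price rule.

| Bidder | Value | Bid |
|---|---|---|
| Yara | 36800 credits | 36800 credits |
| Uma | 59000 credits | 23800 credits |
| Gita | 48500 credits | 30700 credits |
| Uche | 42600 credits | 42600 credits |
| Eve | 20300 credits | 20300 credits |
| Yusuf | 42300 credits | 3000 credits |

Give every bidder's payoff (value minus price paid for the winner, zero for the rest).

Payoffs: Yara 0 credits, Uma 0 credits, Gita 0 credits, Uche 5800 credits, Eve 0 credits, Yusuf 0 credits.

Sorted high to low: Uche 42600 credits, then Yara 36800 credits, then Gita 30700 credits, then Uma 23800 credits, then Eve 20300 credits, then Yusuf 3000 credits.
Uche has the top bid and wins; the price is the second-highest bid, 36800 credits.
Uche's payoff = 42600 credits − 36800 credits = 5800 credits. All other bidders lose, so their payoff is 0.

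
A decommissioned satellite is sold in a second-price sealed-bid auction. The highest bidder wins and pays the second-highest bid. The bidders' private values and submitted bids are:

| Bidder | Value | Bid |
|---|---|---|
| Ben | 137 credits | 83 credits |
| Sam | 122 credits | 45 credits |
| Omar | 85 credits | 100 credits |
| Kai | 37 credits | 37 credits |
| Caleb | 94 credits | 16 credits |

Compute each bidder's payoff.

Ben 0 credits, Sam 0 credits, Omar 2 credits, Kai 0 credits, Caleb 0 credits.

Bids in descending order: Omar 100 credits > Ben 83 credits > Sam 45 credits > Kai 37 credits > Caleb 16 credits.
Omar has the top bid and wins; the price is the second-highest bid, 83 credits.
Omar's payoff = 85 credits − 83 credits = 2 credits. All other bidders lose, so their payoff is 0.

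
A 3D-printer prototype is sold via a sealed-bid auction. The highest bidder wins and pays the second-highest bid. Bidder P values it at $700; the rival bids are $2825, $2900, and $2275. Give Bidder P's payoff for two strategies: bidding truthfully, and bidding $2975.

Truthful: $0; alternative: -$2200.

The highest competing bid is $2900.
Bidding truthfully at $700: the top bid is $2900 (a rival), so Bidder P loses. Payoff = $0.
Bidding $2975: Bidder P has the top bid, wins, and pays the second-highest bid $2900. Payoff = $700 − $2900 = -$2200.
Deviating from a truthful bid can only lose payoff in a second-price auction — never gain.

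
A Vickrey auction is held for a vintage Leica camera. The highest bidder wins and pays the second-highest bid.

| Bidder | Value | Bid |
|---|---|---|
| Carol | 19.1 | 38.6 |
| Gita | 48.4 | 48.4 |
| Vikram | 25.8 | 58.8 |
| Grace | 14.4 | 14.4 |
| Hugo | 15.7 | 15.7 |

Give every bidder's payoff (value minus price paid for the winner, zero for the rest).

Ordered from highest: Vikram 58.8, then Gita 48.4, then Carol 38.6, then Hugo 15.7, then Grace 14.4.
Vikram has the top bid and wins; the price is the second-highest bid, 48.4.
Vikram's payoff = 25.8 − 48.4 = -22.6. All other bidders lose, so their payoff is 0.

Carol 0.0, Gita 0.0, Vikram -22.6, Grace 0.0, Hugo 0.0.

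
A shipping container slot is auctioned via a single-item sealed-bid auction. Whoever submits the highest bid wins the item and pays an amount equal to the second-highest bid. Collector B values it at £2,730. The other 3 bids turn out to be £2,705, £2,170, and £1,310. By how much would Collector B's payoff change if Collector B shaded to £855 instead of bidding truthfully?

The highest competing bid is £2,705.
Bidding truthfully at £2,730: Collector B has the top bid, wins, and pays the second-highest bid £2,705. Payoff = £2,730 − £2,705 = £25.
Bidding £855: the top bid is £2,705 (a rival), so Collector B loses. Payoff = £0.
Change = £0 − £25 = -£25.

Payoff change: -£25.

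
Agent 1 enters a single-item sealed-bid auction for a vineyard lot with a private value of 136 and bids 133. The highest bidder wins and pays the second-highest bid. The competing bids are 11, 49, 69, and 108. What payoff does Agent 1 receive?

Highest competing bid: 108.
Agent 1's bid 133 is the highest overall, so Agent 1 wins and pays the second-highest bid, 108.
Payoff = value − price = 136 − 108 = 28.

The bidder's payoff: 28.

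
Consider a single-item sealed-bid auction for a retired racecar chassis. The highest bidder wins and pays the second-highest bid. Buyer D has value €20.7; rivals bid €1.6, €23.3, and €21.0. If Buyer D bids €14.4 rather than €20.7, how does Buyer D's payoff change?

The highest competing bid is €23.3.
Bidding truthfully at €20.7: the top bid is €23.3 (a rival), so Buyer D loses. Payoff = €0.0.
Bidding €14.4: the top bid is €23.3 (a rival), so Buyer D loses. Payoff = €0.0.
Change = €0.0 − €0.0 = €0.0.

Payoff change: €0.0.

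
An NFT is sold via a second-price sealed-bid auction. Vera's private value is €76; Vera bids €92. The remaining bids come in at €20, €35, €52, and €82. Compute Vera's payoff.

Highest competing bid: €82.
Vera's bid €92 is the highest overall, so Vera wins and pays the second-highest bid, €82.
Payoff = value − price = €76 − €82 = -€6.

-€6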